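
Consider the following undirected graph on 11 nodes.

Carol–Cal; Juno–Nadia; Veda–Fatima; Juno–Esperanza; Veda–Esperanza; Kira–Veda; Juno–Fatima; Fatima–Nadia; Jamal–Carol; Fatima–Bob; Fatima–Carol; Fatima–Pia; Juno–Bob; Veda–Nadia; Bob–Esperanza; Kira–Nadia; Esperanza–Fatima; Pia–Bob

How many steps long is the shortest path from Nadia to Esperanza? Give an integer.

One shortest route is Nadia – Fatima – Esperanza, which uses 2 edges, and Nadia and Esperanza are not directly tied, so nothing shorter exists. So d(Nadia,Esperanza) = 2.

2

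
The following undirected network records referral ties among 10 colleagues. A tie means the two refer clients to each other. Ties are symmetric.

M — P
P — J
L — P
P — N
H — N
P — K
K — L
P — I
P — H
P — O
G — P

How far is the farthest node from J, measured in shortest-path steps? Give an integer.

Distances from J: G:2, H:2, I:2, K:2, L:2, M:2, N:2, O:2, P:1.
The largest is 2 (to H, L, G, N, O, I, M, and K), so the eccentricity of J is 2.

2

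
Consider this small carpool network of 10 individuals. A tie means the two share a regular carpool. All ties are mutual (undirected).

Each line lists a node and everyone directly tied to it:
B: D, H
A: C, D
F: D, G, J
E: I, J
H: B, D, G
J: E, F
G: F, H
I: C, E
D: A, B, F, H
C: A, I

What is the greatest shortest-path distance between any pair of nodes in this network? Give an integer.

4

Eccentricity of each node (its greatest distance to any other): A:3, B:4, C:4, D:3, E:4, F:3, G:4, H:4, I:4, J:3.
The maximum eccentricity is 4, realized for instance by the pair B–I via B – D – A – C – I. So the diameter is 4.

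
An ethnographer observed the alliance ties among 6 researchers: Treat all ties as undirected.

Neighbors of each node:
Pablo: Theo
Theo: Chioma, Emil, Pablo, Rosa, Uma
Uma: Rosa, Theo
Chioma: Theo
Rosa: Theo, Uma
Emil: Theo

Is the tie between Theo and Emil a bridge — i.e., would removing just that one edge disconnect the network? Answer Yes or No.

Without the Theo–Emil edge there is no alternate route between Theo and Emil, so the network disconnects. It is a bridge.

Yes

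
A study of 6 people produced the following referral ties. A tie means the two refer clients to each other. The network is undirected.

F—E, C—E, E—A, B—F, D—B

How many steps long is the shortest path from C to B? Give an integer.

3

One shortest route is C – E – F – B, which uses 3 edges, and at distance 2 from C we only reach {A, F}, which does not include B. So d(C,B) = 3.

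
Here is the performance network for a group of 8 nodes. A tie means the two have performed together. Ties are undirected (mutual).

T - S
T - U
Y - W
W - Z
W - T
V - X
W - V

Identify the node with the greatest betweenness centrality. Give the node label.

Unnormalized betweenness of each node: S:0, T:11, U:0, V:6, W:17, X:0, Y:0, Z:0.
W has the largest value, 17, making it the main broker — the node through which the most shortest paths run.

W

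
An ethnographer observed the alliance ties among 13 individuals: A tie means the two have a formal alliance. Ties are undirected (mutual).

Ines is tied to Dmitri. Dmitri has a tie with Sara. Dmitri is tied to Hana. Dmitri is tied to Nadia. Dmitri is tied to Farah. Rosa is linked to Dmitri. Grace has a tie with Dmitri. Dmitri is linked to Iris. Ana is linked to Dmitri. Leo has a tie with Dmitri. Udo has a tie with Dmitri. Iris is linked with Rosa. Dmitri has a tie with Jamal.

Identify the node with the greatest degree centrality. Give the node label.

Dmitri

Degrees — Ana:1, Dmitri:12, Farah:1, Grace:1, Hana:1, Ines:1, Iris:2, Jamal:1, Leo:1, Nadia:1, Rosa:2, Sara:1, Udo:1.
The maximum is 12, attained only by Dmitri.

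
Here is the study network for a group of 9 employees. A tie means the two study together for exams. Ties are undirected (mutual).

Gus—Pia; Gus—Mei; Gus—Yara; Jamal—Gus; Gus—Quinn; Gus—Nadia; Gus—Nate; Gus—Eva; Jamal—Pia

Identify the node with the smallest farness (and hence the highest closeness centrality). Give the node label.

Gus

Farness (sum of distances to all others) for each node — Eva:15, Gus:8, Jamal:14, Mei:15, Nadia:15, Nate:15, Pia:14, Quinn:15, Yara:15.
The smallest farness is 8, for Gus, so Gus has the highest closeness.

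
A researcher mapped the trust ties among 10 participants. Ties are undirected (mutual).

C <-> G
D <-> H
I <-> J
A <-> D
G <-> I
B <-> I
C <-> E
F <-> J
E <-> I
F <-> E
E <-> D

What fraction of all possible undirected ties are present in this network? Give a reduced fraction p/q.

There are 11 edges and 10 nodes, so the maximum possible is C(10,2) = 45.
Density = 11/45.

11/45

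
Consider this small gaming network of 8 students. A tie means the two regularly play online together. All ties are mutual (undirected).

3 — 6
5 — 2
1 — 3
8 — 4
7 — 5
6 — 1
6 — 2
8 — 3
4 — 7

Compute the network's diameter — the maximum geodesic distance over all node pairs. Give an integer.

4

Eccentricity of each node (its greatest distance to any other): 1:4, 2:3, 3:3, 4:3, 5:3, 6:3, 7:4, 8:3.
The maximum eccentricity is 4, realized for instance by the pair 1–7 via 1 – 6 – 2 – 5 – 7. So the diameter is 4.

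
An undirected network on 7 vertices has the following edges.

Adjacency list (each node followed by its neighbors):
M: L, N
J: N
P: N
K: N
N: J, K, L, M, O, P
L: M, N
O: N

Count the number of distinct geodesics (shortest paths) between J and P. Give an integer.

1

The shortest distance is 2, and the only length-2 path is J–N–P. So there is exactly 1 shortest path.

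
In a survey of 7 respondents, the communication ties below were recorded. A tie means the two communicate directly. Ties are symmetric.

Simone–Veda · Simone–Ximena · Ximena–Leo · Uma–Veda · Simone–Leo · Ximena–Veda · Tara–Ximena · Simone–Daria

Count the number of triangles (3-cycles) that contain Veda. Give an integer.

1

Veda's neighbors: Simone, Uma, and Ximena.
Neighbor pairs that are themselves tied: Veda–Simone–Ximena. Each forms one triangle with Veda, for 1 in total.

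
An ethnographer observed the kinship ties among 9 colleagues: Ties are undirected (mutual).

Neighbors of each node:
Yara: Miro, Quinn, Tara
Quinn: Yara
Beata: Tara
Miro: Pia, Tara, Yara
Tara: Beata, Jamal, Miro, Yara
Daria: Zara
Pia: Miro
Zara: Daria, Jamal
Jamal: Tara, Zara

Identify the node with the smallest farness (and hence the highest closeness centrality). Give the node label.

Farness (sum of distances to all others) for each node — Beata:20, Daria:28, Jamal:16, Miro:16, Pia:23, Quinn:23, Tara:13, Yara:16, Zara:21.
The smallest farness is 13, for Tara, so Tara has the highest closeness.

Tara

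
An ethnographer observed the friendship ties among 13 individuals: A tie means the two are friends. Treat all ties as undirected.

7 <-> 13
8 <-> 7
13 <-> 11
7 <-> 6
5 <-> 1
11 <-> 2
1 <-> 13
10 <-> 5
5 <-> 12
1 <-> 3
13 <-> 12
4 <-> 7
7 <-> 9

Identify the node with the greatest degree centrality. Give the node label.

7

Degrees — 1:3, 2:1, 3:1, 4:1, 5:3, 6:1, 7:5, 8:1, 9:1, 10:1, 11:2, 12:2, 13:4.
The maximum is 5, attained only by 7.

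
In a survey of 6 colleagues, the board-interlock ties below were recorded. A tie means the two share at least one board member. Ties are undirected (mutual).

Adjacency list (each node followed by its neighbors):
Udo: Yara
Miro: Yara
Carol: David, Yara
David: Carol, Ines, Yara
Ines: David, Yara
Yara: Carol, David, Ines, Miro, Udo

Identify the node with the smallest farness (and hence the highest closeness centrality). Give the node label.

Yara

Farness (sum of distances to all others) for each node — Carol:8, David:7, Ines:8, Miro:9, Udo:9, Yara:5.
The smallest farness is 5, for Yara, so Yara has the highest closeness.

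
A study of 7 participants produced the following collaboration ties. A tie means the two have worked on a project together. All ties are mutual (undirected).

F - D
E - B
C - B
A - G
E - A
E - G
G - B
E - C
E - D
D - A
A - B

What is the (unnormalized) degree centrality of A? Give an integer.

4

A is directly tied to B, D, E, and G. That is 4 neighbors, so the degree of A is 4.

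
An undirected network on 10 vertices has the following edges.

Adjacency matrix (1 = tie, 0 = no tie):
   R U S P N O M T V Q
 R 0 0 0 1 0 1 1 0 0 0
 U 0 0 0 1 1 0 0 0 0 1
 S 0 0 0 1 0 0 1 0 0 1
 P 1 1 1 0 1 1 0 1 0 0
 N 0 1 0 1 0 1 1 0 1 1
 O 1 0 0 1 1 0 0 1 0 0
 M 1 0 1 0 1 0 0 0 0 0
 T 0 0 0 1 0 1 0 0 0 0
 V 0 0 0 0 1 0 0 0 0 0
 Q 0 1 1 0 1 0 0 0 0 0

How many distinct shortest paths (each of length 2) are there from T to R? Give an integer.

The shortest distance is 2. The length-2 paths are: T–P–R; T–O–R.
That gives 2 distinct shortest paths.

2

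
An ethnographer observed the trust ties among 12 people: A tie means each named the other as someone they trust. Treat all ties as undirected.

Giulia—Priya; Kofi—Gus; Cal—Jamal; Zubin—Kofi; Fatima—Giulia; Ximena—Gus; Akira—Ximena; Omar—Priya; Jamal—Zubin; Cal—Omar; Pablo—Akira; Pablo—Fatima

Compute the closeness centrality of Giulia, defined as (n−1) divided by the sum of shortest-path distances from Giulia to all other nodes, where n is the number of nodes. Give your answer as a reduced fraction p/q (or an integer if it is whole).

11/36

Distances from Giulia: Akira:3, Cal:3, Fatima:1, Gus:5, Jamal:4, Kofi:6, Omar:2, Pablo:2, Priya:1, Ximena:4, Zubin:5. Sum = 36.
n = 12, so closeness = 11/36.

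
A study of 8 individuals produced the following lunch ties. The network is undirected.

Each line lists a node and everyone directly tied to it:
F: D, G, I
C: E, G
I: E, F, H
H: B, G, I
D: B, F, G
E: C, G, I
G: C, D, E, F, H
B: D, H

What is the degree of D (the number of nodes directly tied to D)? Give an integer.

D is directly tied to B, F, and G. That is 3 neighbors, so the degree of D is 3.

3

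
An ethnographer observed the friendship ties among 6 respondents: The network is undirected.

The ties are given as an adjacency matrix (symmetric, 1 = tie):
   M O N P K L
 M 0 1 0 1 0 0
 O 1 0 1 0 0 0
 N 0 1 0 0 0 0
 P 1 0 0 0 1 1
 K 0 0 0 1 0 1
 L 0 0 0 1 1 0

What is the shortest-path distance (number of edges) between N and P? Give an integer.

3

One shortest route is N – O – M – P, which uses 3 edges, and at distance 2 from N we only reach {M}, which does not include P. So d(N,P) = 3.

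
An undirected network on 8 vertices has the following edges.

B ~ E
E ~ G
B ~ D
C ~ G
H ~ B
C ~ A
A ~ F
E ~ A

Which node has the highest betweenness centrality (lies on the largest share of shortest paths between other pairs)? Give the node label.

Unnormalized betweenness of each node: A:8, B:11, C:1, D:0, E:13, F:0, G:2, H:0.
E has the largest value, 13, making it the main broker — the node through which the most shortest paths run.

E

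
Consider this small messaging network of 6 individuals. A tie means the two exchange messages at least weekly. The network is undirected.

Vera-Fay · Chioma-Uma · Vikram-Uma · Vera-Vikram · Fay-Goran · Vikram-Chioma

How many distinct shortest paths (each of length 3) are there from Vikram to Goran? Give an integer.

1

The shortest distance is 3, and the only length-3 path is Vikram–Vera–Fay–Goran. So there is exactly 1 shortest path.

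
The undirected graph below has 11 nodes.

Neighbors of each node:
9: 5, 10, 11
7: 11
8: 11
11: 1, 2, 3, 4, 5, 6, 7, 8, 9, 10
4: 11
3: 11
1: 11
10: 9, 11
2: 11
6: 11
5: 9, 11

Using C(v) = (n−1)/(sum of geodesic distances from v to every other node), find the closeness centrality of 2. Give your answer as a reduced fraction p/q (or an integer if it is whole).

Distances from 2: 1:2, 3:2, 4:2, 5:2, 6:2, 7:2, 8:2, 9:2, 10:2, 11:1. Sum = 19.
n = 11, so closeness = 10/19.

10/19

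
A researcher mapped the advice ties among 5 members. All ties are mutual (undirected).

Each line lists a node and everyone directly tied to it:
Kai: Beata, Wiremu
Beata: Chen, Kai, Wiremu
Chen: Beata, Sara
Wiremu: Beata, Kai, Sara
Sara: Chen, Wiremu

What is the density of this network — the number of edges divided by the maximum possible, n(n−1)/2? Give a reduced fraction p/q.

3/5

There are 6 edges and 5 nodes, so the maximum possible is C(5,2) = 10.
Density = 6/10 = 3/5.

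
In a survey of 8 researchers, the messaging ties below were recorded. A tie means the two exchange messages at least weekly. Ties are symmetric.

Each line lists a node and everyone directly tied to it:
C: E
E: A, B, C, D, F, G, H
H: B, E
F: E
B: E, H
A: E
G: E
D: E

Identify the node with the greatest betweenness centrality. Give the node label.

E

Unnormalized betweenness of each node: A:0, B:0, C:0, D:0, E:20, F:0, G:0, H:0.
E has the largest value, 20, making it the main broker — the node through which the most shortest paths run.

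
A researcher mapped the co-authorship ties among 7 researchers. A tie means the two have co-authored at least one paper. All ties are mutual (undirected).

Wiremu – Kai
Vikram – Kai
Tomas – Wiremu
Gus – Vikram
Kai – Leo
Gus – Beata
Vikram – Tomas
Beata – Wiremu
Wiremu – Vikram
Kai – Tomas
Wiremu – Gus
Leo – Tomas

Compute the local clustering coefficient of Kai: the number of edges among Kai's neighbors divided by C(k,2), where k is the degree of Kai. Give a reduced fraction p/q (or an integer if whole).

2/3

Kai's neighbors: Leo, Tomas, Vikram, and Wiremu (k = 4).
Possible neighbor pairs: C(4,2) = 6. Edges among them: Leo–Tomas, Tomas–Vikram, Tomas–Wiremu, Vikram–Wiremu → e = 4.
Clustering(Kai) = 4/6 = 2/3.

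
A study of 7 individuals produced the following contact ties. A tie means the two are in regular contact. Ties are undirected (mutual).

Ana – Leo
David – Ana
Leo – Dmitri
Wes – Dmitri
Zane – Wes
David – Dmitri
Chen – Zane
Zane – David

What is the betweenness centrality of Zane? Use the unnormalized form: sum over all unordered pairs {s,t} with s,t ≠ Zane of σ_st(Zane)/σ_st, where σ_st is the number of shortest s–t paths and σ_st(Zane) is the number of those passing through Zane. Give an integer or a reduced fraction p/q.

Pairs whose geodesics pass through Zane — Dmitri–Chen: 2/2; Wes–David: 1/2; Wes–Chen: 1; Wes–Ana: 1/3; David–Chen: 1; Leo–Chen: 3/3; Chen–Ana: 1.
All other pairs contribute 0.
Summing the contributions gives betweenness(Zane) = 35/6.

35/6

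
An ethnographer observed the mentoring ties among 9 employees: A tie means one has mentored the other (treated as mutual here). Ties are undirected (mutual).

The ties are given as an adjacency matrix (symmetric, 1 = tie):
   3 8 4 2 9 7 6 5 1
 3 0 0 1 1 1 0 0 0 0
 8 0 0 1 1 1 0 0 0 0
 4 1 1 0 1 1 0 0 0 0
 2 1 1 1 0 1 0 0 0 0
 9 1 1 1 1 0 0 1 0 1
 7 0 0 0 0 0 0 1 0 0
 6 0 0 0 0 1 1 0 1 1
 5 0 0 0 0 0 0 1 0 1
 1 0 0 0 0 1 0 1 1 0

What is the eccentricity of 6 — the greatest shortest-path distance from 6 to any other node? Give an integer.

2

Distances from 6: 1:1, 2:2, 3:2, 4:2, 5:1, 7:1, 8:2, 9:1.
The largest is 2 (to 3, 8, 4, and 2), so the eccentricity of 6 is 2.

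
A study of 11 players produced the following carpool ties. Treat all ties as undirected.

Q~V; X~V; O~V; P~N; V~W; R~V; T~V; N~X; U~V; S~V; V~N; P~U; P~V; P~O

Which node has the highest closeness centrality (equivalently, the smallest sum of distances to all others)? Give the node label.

Farness (sum of distances to all others) for each node — N:17, O:18, P:16, Q:19, R:19, S:19, T:19, U:18, V:10, W:19, X:18.
The smallest farness is 10, for V, so V has the highest closeness.

V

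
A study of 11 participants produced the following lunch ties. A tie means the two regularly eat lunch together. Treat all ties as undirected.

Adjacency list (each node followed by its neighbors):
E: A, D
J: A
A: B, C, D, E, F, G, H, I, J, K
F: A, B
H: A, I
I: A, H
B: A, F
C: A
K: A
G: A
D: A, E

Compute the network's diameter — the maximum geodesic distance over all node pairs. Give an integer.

2

Eccentricity of each node (its greatest distance to any other): A:1, B:2, C:2, D:2, E:2, F:2, G:2, H:2, I:2, J:2, K:2.
The maximum eccentricity is 2, realized for instance by the pair E–G via E – A – G. So the diameter is 2.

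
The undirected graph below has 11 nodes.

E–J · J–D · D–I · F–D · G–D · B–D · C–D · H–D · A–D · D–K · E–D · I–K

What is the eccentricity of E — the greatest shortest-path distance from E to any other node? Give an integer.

2

Distances from E: A:2, B:2, C:2, D:1, F:2, G:2, H:2, I:2, J:1, K:2.
The largest is 2 (to K, A, I, F, H, G, C, and B), so the eccentricity of E is 2.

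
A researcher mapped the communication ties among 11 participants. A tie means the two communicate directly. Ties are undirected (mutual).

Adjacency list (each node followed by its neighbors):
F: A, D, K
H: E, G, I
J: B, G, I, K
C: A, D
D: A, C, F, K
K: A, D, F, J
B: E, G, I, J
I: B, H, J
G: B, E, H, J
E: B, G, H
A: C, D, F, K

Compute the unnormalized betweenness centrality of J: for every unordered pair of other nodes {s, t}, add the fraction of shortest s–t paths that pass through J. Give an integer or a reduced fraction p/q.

76/3

Pairs whose geodesics pass through J — E–A: 2/2; E–D: 2/2; E–F: 2/2; E–K: 2/2; E–C: 4/4; H–A: 2/2; H–D: 2/2; H–F: 2/2; H–K: 2/2; H–C: 4/4; G–I: 1/3; G–A: 1; G–D: 1; G–F: 1 … (+12 more pairs).
All other pairs contribute 0.
Summing the contributions gives betweenness(J) = 76/3.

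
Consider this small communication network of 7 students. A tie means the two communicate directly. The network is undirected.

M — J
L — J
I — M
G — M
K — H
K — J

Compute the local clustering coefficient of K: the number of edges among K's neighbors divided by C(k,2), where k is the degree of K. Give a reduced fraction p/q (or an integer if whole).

0

K's neighbors: H and J (k = 2).
Possible neighbor pairs: C(2,2) = 1. Edges among them: none → e = 0.
Clustering(K) = 0/1.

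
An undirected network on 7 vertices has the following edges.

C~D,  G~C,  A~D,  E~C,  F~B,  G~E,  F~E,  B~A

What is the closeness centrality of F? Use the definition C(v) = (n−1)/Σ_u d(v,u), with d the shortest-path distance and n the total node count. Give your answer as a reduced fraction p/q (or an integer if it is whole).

6/11

Distances from F: A:2, B:1, C:2, D:3, E:1, G:2. Sum = 11.
n = 7, so closeness = 6/11.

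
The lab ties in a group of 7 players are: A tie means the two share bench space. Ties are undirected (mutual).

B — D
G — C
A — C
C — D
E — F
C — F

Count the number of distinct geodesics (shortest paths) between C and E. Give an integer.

The shortest distance is 2, and the only length-2 path is C–F–E. So there is exactly 1 shortest path.

1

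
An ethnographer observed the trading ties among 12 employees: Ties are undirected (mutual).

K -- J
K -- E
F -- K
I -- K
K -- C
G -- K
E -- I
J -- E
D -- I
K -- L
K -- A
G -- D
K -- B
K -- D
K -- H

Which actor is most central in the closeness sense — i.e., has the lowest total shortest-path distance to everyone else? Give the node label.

Farness (sum of distances to all others) for each node — A:21, B:21, C:21, D:19, E:19, F:21, G:20, H:21, I:19, J:20, K:11, L:21.
The smallest farness is 11, for K, so K has the highest closeness.

K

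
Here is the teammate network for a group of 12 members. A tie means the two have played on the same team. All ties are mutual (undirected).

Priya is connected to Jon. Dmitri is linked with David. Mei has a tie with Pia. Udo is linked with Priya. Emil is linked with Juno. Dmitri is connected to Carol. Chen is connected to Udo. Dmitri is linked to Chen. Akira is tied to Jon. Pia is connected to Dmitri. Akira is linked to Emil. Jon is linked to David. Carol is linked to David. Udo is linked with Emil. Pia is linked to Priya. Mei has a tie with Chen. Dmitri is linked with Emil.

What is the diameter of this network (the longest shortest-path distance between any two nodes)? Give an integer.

4

Eccentricity of each node (its greatest distance to any other): Akira:4, Carol:3, Chen:3, David:3, Dmitri:2, Emil:3, Jon:3, Juno:4, Mei:4, Pia:3, Priya:3, Udo:3.
The maximum eccentricity is 4, realized for instance by the pair Akira–Mei via Akira – Emil – Dmitri – Chen – Mei. So the diameter is 4.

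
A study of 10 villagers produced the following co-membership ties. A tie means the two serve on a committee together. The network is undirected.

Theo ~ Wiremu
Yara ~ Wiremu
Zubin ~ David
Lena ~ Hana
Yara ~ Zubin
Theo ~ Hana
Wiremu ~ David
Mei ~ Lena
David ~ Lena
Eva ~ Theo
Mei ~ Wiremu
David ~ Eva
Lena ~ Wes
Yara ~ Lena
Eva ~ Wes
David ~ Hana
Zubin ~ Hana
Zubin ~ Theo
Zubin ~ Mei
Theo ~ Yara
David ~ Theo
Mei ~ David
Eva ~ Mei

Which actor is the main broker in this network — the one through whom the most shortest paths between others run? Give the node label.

Unnormalized betweenness of each node: David:367/84, Eva:89/28, Hana:61/84, Lena:149/28, Mei:103/42, Theo:80/21, Wes:1/3, Wiremu:5/6, Yara:31/21, Zubin:3/2.
Lena has the largest value, 149/28, making it the main broker — the node through which the most shortest paths run.

Lena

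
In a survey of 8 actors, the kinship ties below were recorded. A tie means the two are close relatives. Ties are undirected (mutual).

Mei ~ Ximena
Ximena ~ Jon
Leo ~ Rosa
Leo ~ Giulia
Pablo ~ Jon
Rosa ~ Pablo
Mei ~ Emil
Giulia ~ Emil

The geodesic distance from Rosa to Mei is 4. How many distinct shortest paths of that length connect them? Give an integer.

2

The shortest distance is 4. The length-4 paths are: Rosa–Leo–Giulia–Emil–Mei; Rosa–Pablo–Jon–Ximena–Mei.
That gives 2 distinct shortest paths.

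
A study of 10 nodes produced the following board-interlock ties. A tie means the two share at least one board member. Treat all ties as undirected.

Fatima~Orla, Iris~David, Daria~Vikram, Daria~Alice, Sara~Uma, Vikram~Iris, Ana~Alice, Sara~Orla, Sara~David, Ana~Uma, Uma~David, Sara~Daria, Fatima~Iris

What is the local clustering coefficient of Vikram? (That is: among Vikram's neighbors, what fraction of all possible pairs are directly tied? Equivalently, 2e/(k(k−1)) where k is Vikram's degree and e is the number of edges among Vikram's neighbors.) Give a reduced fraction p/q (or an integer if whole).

0

Vikram's neighbors: Daria and Iris (k = 2).
Possible neighbor pairs: C(2,2) = 1. Edges among them: none → e = 0.
Clustering(Vikram) = 0/1.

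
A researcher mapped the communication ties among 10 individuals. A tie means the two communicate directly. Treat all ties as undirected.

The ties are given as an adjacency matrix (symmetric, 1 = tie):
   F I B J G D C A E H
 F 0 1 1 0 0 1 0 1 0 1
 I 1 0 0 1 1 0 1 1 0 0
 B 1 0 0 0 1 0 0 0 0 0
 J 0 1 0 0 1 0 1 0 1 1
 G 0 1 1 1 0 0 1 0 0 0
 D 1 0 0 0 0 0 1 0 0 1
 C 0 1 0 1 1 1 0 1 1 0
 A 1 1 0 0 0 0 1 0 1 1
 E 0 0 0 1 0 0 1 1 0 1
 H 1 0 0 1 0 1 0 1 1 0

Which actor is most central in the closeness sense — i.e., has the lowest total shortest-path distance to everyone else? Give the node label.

C

Farness (sum of distances to all others) for each node — A:13, B:17, C:12, D:15, E:15, F:13, G:14, H:13, I:13, J:13.
The smallest farness is 12, for C, so C has the highest closeness.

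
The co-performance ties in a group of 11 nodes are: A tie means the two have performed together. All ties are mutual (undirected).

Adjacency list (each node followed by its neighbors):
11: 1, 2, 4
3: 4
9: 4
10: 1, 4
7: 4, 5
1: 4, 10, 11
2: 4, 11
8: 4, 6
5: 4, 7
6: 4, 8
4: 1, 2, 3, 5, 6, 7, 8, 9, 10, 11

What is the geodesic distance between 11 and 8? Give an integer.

One shortest route is 11 – 4 – 8, which uses 2 edges, and 11 and 8 are not directly tied, so nothing shorter exists. So d(11,8) = 2.

2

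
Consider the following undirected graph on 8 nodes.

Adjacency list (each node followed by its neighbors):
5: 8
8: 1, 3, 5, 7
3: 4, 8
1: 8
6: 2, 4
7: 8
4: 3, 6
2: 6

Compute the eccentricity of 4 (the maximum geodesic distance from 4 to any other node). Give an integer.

3

Distances from 4: 1:3, 2:2, 3:1, 5:3, 6:1, 7:3, 8:2.
The largest is 3 (to 5, 7, and 1), so the eccentricity of 4 is 3.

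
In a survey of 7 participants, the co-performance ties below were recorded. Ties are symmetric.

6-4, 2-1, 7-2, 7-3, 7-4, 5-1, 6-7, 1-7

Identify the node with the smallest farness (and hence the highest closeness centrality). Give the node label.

7

Farness (sum of distances to all others) for each node — 1:9, 2:10, 3:12, 4:11, 5:14, 6:11, 7:7.
The smallest farness is 7, for 7, so 7 has the highest closeness.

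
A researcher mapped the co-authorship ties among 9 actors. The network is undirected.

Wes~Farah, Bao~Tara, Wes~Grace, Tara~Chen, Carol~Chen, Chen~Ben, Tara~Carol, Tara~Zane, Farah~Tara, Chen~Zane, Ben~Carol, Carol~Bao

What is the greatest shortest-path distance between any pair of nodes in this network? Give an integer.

5

Eccentricity of each node (its greatest distance to any other): Bao:4, Ben:5, Carol:4, Chen:4, Farah:3, Grace:5, Tara:3, Wes:4, Zane:4.
The maximum eccentricity is 5, realized for instance by the pair Ben–Grace via Ben – Chen – Tara – Farah – Wes – Grace. So the diameter is 5.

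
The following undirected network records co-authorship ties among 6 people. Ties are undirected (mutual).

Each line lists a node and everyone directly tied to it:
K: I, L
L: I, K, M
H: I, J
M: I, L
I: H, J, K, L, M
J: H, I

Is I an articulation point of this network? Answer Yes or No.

Yes

Removing I leaves {K, L, and M} with no path to {H and J}, so the network splits into 2 components. I is a cut vertex.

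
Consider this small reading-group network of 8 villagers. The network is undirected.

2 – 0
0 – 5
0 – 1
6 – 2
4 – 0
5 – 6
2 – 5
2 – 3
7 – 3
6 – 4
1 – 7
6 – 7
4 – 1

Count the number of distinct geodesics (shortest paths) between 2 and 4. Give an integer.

2

The shortest distance is 2. The length-2 paths are: 2–6–4; 2–0–4.
That gives 2 distinct shortest paths.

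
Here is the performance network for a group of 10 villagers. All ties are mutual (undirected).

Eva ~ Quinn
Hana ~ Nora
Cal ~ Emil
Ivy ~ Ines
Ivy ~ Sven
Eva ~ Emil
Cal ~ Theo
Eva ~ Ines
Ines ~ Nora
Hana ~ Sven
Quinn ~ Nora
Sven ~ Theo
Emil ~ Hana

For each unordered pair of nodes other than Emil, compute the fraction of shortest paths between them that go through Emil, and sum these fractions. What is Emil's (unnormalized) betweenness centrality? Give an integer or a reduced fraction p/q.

Pairs whose geodesics pass through Emil — Eva–Hana: 1; Eva–Cal: 1; Eva–Theo: 1; Eva–Sven: 1/2; Quinn–Cal: 1; Quinn–Theo: 1/2; Nora–Cal: 1; Hana–Cal: 1; Cal–Ines: 1.
All other pairs contribute 0.
Summing the contributions gives betweenness(Emil) = 8.

8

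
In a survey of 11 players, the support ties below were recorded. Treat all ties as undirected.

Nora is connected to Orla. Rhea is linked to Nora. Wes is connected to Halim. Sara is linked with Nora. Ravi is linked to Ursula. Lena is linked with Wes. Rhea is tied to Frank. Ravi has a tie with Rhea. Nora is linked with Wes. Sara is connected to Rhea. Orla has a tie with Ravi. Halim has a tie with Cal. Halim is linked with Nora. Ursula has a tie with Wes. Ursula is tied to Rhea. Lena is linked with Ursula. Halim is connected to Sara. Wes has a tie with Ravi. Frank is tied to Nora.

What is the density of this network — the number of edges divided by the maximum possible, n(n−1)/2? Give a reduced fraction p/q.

There are 19 edges and 11 nodes, so the maximum possible is C(11,2) = 55.
Density = 19/55.

19/55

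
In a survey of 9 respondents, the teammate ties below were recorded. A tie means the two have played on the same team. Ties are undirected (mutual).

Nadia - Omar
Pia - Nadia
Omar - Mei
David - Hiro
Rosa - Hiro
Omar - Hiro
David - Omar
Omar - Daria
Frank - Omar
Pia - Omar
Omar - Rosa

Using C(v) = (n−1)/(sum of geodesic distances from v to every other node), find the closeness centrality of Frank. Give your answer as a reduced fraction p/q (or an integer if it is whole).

8/15

Distances from Frank: Daria:2, David:2, Hiro:2, Mei:2, Nadia:2, Omar:1, Pia:2, Rosa:2. Sum = 15.
n = 9, so closeness = 8/15.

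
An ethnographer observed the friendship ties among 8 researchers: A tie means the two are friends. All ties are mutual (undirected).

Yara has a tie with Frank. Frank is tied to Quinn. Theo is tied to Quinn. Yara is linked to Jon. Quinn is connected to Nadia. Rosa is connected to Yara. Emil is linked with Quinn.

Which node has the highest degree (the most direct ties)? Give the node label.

Quinn

Degrees — Emil:1, Frank:2, Jon:1, Nadia:1, Quinn:4, Rosa:1, Theo:1, Yara:3.
The maximum is 4, attained only by Quinn.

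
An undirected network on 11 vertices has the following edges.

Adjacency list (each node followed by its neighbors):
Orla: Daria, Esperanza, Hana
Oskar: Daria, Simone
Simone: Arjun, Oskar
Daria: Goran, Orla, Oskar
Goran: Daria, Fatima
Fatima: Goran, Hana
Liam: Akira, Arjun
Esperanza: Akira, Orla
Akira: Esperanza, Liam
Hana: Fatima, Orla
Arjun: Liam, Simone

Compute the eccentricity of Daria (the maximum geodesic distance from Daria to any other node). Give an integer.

4

Distances from Daria: Akira:3, Arjun:3, Esperanza:2, Fatima:2, Goran:1, Hana:2, Liam:4, Orla:1, Oskar:1, Simone:2.
The largest is 4 (to Liam), so the eccentricity of Daria is 4.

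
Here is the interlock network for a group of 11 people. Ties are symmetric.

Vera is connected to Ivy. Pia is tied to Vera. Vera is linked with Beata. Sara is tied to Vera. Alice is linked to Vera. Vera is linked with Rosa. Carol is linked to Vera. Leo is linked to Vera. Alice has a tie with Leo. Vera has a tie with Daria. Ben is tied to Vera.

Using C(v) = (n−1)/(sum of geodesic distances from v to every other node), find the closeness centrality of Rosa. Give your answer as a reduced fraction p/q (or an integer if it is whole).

10/19

Distances from Rosa: Alice:2, Beata:2, Ben:2, Carol:2, Daria:2, Ivy:2, Leo:2, Pia:2, Sara:2, Vera:1. Sum = 19.
n = 11, so closeness = 10/19.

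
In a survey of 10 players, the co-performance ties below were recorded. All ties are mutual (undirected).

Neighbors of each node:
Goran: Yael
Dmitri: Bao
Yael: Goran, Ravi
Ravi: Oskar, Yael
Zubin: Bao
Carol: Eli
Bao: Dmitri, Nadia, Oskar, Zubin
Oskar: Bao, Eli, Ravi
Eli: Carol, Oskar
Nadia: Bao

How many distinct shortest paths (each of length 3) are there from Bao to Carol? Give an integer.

The shortest distance is 3, and the only length-3 path is Bao–Oskar–Eli–Carol. So there is exactly 1 shortest path.

1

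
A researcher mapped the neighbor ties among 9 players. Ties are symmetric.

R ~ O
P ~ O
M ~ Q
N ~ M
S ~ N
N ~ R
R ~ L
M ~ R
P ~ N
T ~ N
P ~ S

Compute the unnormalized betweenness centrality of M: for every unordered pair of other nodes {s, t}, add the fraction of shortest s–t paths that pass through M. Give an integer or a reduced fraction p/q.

Pairs whose geodesics pass through M — Q–L: 1; Q–T: 1; Q–O: 1; Q–S: 1; Q–R: 1; Q–N: 1; Q–P: 1.
All other pairs contribute 0.
Summing the contributions gives betweenness(M) = 7.

7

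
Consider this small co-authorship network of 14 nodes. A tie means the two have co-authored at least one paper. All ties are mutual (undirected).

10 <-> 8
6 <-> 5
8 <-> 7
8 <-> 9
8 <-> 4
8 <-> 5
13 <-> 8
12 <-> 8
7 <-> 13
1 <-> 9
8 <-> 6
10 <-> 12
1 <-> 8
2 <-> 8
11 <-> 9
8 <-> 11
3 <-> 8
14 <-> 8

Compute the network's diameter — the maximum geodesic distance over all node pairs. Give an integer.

Eccentricity of each node (its greatest distance to any other): 1:2, 2:2, 3:2, 4:2, 5:2, 6:2, 7:2, 8:1, 9:2, 10:2, 11:2, 12:2, 13:2, 14:2.
The maximum eccentricity is 2, realized for instance by the pair 9–7 via 9 – 8 – 7. So the diameter is 2.

2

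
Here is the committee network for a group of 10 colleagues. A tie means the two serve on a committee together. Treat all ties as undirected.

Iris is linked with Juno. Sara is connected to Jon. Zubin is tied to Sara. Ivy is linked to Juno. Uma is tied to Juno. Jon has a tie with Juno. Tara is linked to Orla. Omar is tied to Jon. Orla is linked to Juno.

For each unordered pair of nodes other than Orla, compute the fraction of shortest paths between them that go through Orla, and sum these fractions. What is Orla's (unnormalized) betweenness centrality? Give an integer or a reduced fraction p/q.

8

Pairs whose geodesics pass through Orla — Juno–Tara: 1; Omar–Tara: 1; Tara–Ivy: 1; Tara–Iris: 1; Tara–Jon: 1; Tara–Sara: 1; Tara–Uma: 1; Tara–Zubin: 1.
All other pairs contribute 0.
Summing the contributions gives betweenness(Orla) = 8.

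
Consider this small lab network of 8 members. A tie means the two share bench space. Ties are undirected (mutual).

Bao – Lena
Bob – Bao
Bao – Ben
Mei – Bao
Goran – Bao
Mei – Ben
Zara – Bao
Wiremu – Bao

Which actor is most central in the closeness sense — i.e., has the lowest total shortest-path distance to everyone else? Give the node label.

Farness (sum of distances to all others) for each node — Bao:7, Ben:12, Bob:13, Goran:13, Lena:13, Mei:12, Wiremu:13, Zara:13.
The smallest farness is 7, for Bao, so Bao has the highest closeness.

Bao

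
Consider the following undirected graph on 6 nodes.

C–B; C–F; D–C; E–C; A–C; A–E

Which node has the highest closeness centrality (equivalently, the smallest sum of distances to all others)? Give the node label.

Farness (sum of distances to all others) for each node — A:8, B:9, C:5, D:9, E:8, F:9.
The smallest farness is 5, for C, so C has the highest closeness.

C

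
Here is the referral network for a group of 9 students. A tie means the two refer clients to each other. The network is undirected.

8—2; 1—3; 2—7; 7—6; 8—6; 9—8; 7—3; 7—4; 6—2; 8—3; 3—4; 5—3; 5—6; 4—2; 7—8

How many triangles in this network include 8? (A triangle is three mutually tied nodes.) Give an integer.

4

8's neighbors: 2, 3, 6, 7, and 9.
Neighbor pairs that are themselves tied: 8–2–6; 8–2–7; 8–3–7; 8–6–7. Each forms one triangle with 8, for 4 in total.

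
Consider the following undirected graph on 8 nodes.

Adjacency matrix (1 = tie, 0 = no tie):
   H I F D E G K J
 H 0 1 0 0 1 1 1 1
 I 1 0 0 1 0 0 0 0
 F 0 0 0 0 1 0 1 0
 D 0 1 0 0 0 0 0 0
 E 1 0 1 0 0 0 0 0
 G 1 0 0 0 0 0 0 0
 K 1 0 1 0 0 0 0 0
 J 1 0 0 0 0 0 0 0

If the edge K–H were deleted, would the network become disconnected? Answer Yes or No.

Even without that edge, K still reaches H via K – F – E – H, so the network stays connected. Not a bridge.

No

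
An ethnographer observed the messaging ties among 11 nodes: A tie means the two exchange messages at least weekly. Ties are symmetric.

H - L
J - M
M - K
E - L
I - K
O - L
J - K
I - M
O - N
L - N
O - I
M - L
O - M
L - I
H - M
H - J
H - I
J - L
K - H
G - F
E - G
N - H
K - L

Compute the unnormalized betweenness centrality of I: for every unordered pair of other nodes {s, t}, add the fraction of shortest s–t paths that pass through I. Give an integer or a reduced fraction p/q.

Pairs whose geodesics pass through I — K–O: 1/3; H–O: 1/4.
All other pairs contribute 0.
Summing the contributions gives betweenness(I) = 7/12.

7/12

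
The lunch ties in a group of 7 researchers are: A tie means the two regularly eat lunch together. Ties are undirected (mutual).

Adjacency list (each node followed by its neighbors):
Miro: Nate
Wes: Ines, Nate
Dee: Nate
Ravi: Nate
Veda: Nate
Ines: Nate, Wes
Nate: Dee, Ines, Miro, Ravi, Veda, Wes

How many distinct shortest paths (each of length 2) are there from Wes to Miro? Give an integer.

1

The shortest distance is 2, and the only length-2 path is Wes–Nate–Miro. So there is exactly 1 shortest path.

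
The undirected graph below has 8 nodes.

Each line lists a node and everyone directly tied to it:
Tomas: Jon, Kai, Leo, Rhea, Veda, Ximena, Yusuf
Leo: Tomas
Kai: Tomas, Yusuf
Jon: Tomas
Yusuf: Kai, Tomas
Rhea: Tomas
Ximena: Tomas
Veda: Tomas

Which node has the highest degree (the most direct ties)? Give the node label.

Degrees — Jon:1, Kai:2, Leo:1, Rhea:1, Tomas:7, Veda:1, Ximena:1, Yusuf:2.
The maximum is 7, attained only by Tomas.

Tomas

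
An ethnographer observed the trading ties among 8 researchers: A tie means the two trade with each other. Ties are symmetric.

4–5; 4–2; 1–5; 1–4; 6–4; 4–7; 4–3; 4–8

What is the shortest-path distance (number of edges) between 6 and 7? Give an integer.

2

One shortest route is 6 – 4 – 7, which uses 2 edges, and 6 and 7 are not directly tied, so nothing shorter exists. So d(6,7) = 2.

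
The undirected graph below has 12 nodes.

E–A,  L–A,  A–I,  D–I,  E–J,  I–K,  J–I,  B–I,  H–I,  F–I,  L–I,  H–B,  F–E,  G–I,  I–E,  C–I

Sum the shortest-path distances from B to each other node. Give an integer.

20

Distances from B: A:2, C:2, D:2, E:2, F:2, G:2, H:1, I:1, J:2, K:2, L:2.
Sum = 2 + 2 + 2 + 2 + 2 + 2 + 1 + 1 + 2 + 2 + 2 = 20.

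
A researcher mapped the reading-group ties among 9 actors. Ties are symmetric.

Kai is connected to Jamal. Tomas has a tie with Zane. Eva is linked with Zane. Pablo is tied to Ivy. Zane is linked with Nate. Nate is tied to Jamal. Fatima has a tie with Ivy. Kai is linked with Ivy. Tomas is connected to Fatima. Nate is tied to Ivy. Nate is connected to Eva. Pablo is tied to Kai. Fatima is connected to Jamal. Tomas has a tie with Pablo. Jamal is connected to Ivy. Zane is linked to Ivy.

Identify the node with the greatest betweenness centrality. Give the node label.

Unnormalized betweenness of each node: Eva:0, Fatima:4/3, Ivy:47/6, Jamal:25/12, Kai:1/2, Nate:7/2, Pablo:4/3, Tomas:25/12, Zane:13/3.
Ivy has the largest value, 47/6, making it the main broker — the node through which the most shortest paths run.

Ivy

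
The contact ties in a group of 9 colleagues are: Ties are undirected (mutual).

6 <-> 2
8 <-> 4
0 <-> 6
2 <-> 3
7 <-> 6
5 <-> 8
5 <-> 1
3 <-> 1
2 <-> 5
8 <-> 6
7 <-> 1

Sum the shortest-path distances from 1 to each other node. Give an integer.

Distances from 1: 0:3, 2:2, 3:1, 4:3, 5:1, 6:2, 7:1, 8:2.
Sum = 3 + 2 + 1 + 3 + 1 + 2 + 1 + 2 = 15.

15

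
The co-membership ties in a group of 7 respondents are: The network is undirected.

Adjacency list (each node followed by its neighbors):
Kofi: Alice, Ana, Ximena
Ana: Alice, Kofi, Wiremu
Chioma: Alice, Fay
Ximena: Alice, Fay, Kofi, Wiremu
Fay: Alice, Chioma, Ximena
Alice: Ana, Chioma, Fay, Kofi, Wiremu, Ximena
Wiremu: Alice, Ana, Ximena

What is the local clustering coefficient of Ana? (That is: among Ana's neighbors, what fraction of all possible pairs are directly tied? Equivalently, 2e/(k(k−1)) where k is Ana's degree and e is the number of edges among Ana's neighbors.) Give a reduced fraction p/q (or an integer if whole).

Ana's neighbors: Alice, Kofi, and Wiremu (k = 3).
Possible neighbor pairs: C(3,2) = 3. Edges among them: Alice–Kofi, Alice–Wiremu → e = 2.
Clustering(Ana) = 2/3.

2/3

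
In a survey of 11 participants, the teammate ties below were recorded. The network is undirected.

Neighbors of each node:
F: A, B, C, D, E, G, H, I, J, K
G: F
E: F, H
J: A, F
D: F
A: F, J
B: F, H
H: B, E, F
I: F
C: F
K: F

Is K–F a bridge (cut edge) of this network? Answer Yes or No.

Without the K–F edge there is no alternate route between K and F, so the network disconnects. It is a bridge.

Yes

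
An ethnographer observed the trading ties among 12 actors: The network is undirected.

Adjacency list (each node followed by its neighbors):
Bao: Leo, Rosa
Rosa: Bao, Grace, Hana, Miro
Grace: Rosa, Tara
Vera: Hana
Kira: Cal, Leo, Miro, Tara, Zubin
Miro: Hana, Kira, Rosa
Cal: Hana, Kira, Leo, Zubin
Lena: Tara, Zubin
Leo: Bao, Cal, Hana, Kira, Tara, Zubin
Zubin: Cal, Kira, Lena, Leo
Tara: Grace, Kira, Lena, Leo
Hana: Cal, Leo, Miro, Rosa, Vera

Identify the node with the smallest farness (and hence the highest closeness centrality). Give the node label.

Leo

Farness (sum of distances to all others) for each node — Bao:22, Cal:19, Grace:23, Hana:18, Kira:18, Lena:26, Leo:16, Miro:20, Rosa:20, Tara:19, Vera:28, Zubin:21.
The smallest farness is 16, for Leo, so Leo has the highest closeness.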